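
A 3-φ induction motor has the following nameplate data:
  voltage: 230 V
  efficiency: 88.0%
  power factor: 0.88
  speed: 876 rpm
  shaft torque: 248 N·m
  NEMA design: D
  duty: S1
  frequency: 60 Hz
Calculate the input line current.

ω = 2π×876/60 = 91.73 rad/s; P_out = τω = 248 × 91.73 = 22749 W
P_in = P_out / η = 22749 / 0.880 = 25851 W
I_L = P_in / (√3·V_L·cosφ) = 25851 / (1.732 × 230 × 0.88) = 73.7 A

73.7 A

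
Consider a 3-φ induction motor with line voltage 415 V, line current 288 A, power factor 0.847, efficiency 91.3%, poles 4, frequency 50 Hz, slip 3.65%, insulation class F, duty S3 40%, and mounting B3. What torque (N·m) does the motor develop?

1060 N·m

P_in = √3·V·I·cosφ = 1.732 × 415 × 288 × 0.847 = 175336 W
P_out = η·P_in = 0.913 × 175336 = 160082 W
n_s = 120×50/4 = 1500 rpm; n = 1500×(1−0.0365) = 1445 rpm
ω = 2π×1445/60 = 151.3 rad/s
τ = P_out/ω = 160082/151.3 = 1060 N·m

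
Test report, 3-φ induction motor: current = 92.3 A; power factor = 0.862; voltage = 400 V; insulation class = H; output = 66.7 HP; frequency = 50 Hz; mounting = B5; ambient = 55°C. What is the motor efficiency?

P_out = 66.7 × 746 = 49758 W
P_in = √3·V_L·I_L·cosφ = 1.732 × 400 × 92.3 × 0.862 = 55121 W
η = P_out / P_in = 49758 / 55121 = 0.903 = 90.3%

90.3 %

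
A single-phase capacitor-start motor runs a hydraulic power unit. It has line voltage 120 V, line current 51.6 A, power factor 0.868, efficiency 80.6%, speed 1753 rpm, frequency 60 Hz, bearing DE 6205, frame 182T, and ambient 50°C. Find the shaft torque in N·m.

23.6 N·m

P_in = V·I·cosφ = 120 × 51.6 × 0.868 = 5375 W
P_out = η·P_in = 0.806 × 5375 = 4332 W
n = 1753 rpm
ω = 2π×1753/60 = 183.6 rad/s
τ = P_out/ω = 4332/183.6 = 23.6 N·m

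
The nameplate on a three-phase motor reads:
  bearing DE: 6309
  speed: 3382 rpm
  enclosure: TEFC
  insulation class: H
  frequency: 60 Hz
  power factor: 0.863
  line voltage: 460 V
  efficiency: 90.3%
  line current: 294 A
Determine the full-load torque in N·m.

515 N·m

P_in = √3·V·I·cosφ = 1.732 × 460 × 294 × 0.863 = 202145 W
P_out = η·P_in = 0.903 × 202145 = 182537 W
n = 3382 rpm
ω = 2π×3382/60 = 354.2 rad/s
τ = P_out/ω = 182537/354.2 = 515 N·m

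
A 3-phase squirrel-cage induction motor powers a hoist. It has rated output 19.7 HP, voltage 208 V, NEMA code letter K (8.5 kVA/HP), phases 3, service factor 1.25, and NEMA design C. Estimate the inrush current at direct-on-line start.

S_LR = 8.5 × 19.7 = 167.45 kVA
I_LR = S_LR/(√3·V_L) = 167450/(1.732×208) = 465 A

465 A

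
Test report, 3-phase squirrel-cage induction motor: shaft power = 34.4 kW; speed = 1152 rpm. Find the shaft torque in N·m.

285 N·m

ω = 2π × 1152/60 = 120.6 rad/s
τ = P/ω = 34400/120.6 = 285 N·m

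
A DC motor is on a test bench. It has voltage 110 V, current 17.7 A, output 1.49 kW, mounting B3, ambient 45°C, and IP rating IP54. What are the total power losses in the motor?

P_in = V·I = 110×17.7 = 1947 W
P_out = 1490 W
Losses = P_in − P_out = 1947 − 1490 = 457 W

457 W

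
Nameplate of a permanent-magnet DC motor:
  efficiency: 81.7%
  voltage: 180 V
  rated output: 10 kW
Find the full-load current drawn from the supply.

68 A

P_out = 10 kW = 10000 W
P_in = P_out / η = 10000 / 0.817 = 12240 W
I = P_in / V = 12240 / 180 = 68 A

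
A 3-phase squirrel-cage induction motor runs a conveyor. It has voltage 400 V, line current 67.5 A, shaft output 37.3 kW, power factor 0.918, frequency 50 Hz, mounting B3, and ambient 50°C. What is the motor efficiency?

86.9 %

P_out = 37.3 kW = 37300 W
P_in = √3·V_L·I_L·cosφ = 1.732 × 400 × 67.5 × 0.918 = 42929 W
η = P_out / P_in = 37300 / 42929 = 0.869 = 86.9%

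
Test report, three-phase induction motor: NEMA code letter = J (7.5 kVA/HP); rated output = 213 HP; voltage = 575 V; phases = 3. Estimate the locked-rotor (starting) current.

S_LR = 7.5 × 213 = 1597.5 kVA
I_LR = S_LR/(√3·V_L) = 1597500/(1.732×575) = 1600 A

1600 A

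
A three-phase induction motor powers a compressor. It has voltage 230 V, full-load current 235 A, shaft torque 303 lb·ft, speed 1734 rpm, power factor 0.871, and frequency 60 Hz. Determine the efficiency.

91.5 %

τ = 303 lb·ft × 1.356 = 410.9 N·m
ω = 2π × 1734/60 = 181.6 rad/s; P_out = τω = 410.9 × 181.6 = 74619 W
P_in = √3·V_L·I_L·cosφ = 1.732 × 230 × 235 × 0.871 = 81538 W
η = P_out / P_in = 74619 / 81538 = 0.915 = 91.5%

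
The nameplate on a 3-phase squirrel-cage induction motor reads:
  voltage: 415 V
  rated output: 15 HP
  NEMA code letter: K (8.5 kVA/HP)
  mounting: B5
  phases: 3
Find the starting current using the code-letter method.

S_LR = 8.5 × 15 = 127.5 kVA
I_LR = S_LR/(√3·V_L) = 127500/(1.732×415) = 177 A

177 A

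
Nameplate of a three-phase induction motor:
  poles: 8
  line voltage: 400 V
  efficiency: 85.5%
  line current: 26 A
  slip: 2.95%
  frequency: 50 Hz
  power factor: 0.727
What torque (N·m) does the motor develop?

P_in = √3·V·I·cosφ = 1.732 × 400 × 26 × 0.727 = 13095 W
P_out = η·P_in = 0.855 × 13095 = 11196 W
n_s = 120×50/8 = 750 rpm; n = 750×(1−0.0295) = 728 rpm
ω = 2π×728/60 = 76.24 rad/s
τ = P_out/ω = 11196/76.24 = 147 N·m

147 N·m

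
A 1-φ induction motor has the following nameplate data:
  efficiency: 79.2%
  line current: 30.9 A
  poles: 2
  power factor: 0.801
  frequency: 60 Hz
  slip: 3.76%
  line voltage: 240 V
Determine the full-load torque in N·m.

13 N·m

P_in = V·I·cosφ = 240 × 30.9 × 0.801 = 5940 W
P_out = η·P_in = 0.792 × 5940 = 4704 W
n_s = 120×60/2 = 3600 rpm; n = 3600×(1−0.0376) = 3465 rpm
ω = 2π×3465/60 = 362.9 rad/s
τ = P_out/ω = 4704/362.9 = 13 N·m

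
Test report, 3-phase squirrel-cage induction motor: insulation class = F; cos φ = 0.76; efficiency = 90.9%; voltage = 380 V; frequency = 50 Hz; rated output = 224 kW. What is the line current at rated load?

493 A

P_out = 224 kW = 224000 W
P_in = P_out / η = 224000 / 0.909 = 246425 W
I_L = P_in / (√3·V_L·cosφ) = 246425 / (1.732 × 380 × 0.76) = 493 A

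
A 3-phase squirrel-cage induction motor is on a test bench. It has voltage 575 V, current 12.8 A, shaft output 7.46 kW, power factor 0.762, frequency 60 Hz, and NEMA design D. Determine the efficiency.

P_out = 7.46 kW = 7460 W
P_in = √3·V_L·I_L·cosφ = 1.732 × 575 × 12.8 × 0.762 = 9714 W
η = P_out / P_in = 7460 / 9714 = 0.768 = 76.8%

76.8 %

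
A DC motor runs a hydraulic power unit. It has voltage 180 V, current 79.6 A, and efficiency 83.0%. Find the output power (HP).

15.9 HP

P_in = V·I = 180 × 79.6 = 14328 W
P_out = η·P_in = 0.83 × 14328 = 11892 W
= 11892/746 = 15.9 HP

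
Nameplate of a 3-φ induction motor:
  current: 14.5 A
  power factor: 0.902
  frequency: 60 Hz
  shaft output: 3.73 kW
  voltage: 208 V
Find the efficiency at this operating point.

P_out = 3.73 kW = 3730 W
P_in = √3·V_L·I_L·cosφ = 1.732 × 208 × 14.5 × 0.902 = 4712 W
η = P_out / P_in = 3730 / 4712 = 0.792 = 79.2%

79.2 %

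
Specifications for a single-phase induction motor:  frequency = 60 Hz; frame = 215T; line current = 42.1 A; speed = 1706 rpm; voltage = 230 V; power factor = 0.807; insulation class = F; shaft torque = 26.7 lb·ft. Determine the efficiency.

82.8 %

τ = 26.7 lb·ft × 1.356 = 36.21 N·m
ω = 2π × 1706/60 = 178.7 rad/s; P_out = τω = 36.21 × 178.7 = 6471 W
P_in = V·I·cosφ = 230 × 42.1 × 0.807 = 7814 W
η = P_out / P_in = 6471 / 7814 = 0.828 = 82.8%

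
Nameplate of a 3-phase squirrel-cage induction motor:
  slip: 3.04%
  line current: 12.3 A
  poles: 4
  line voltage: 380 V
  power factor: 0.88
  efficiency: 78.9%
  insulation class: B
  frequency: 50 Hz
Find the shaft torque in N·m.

36.9 N·m

P_in = √3·V·I·cosφ = 1.732 × 380 × 12.3 × 0.88 = 7124 W
P_out = η·P_in = 0.789 × 7124 = 5621 W
n_s = 120×50/4 = 1500 rpm; n = 1500×(1−0.0304) = 1454 rpm
ω = 2π×1454/60 = 152.3 rad/s
τ = P_out/ω = 5621/152.3 = 36.9 N·m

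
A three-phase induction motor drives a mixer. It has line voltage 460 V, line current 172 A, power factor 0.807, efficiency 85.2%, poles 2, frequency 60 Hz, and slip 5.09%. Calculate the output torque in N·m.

P_in = √3·V·I·cosφ = 1.732 × 460 × 172 × 0.807 = 110588 W
P_out = η·P_in = 0.852 × 110588 = 94221 W
n_s = 120×60/2 = 3600 rpm; n = 3600×(1−0.0509) = 3417 rpm
ω = 2π×3417/60 = 357.8 rad/s
τ = P_out/ω = 94221/357.8 = 263 N·m

263 N·m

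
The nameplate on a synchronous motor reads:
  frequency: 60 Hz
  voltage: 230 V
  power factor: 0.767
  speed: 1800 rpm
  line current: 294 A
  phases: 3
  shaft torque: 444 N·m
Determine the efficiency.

93.2 %

ω = 2π × 1800/60 = 188.5 rad/s; P_out = τω = 444 × 188.5 = 83694 W
P_in = √3·V_L·I_L·cosφ = 1.732 × 230 × 294 × 0.767 = 89829 W
η = P_out / P_in = 83694 / 89829 = 0.932 = 93.2%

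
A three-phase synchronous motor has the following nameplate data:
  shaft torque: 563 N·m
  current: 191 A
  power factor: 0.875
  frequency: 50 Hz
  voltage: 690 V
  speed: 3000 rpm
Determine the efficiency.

ω = 2π × 3000/60 = 314.2 rad/s; P_out = τω = 563 × 314.2 = 176895 W
P_in = √3·V_L·I_L·cosφ = 1.732 × 690 × 191 × 0.875 = 199728 W
η = P_out / P_in = 176895 / 199728 = 0.886 = 88.6%

88.6 %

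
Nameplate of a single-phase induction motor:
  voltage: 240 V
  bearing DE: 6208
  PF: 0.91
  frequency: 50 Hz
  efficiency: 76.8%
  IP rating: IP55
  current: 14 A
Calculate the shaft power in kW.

2.35 kW

P_in = V·I·cosφ = 240 × 14 × 0.91 = 3058 W
P_out = η·P_in = 0.768 × 3058 = 2349 W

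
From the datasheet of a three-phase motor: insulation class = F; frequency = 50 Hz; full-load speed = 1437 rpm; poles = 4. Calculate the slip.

4.20 %

n_s = 120f/p = 120×50/4 = 1500 rpm
s = (n_s − n)/n_s = (1500 − 1437)/1500 = 0.0420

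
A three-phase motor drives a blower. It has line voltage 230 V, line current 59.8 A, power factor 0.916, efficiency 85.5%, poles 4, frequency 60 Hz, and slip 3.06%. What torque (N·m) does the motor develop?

P_in = √3·V·I·cosφ = 1.732 × 230 × 59.8 × 0.916 = 21821 W
P_out = η·P_in = 0.855 × 21821 = 18657 W
n_s = 120×60/4 = 1800 rpm; n = 1800×(1−0.0306) = 1745 rpm
ω = 2π×1745/60 = 182.7 rad/s
τ = P_out/ω = 18657/182.7 = 102 N·m

102 N·m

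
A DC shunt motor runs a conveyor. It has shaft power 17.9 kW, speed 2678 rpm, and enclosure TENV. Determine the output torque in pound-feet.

ω = 2π × 2678/60 = 280.4 rad/s
τ = P/ω = 17900/280.4 = 63.84 N·m
In lb·ft: 63.84/1.356 = 47.1 lb·ft

47.1 lb·ft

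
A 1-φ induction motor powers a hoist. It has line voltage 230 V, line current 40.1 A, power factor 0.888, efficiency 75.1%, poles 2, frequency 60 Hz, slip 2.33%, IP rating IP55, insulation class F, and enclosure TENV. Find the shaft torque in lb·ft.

12.3 lb·ft

P_in = V·I·cosφ = 230 × 40.1 × 0.888 = 8190 W
P_out = η·P_in = 0.751 × 8190 = 6151 W
n_s = 120×60/2 = 3600 rpm; n = 3600×(1−0.0233) = 3516 rpm
ω = 2π×3516/60 = 368.2 rad/s
τ = P_out/ω = 6151/368.2 = 16.71 N·m
In lb·ft: 16.71/1.356 = 12.3 lb·ft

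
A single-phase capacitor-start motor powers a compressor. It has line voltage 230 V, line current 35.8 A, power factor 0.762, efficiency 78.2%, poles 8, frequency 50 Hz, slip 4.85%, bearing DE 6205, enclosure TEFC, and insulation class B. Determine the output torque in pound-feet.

48.4 lb·ft

P_in = V·I·cosφ = 230 × 35.8 × 0.762 = 6274 W
P_out = η·P_in = 0.782 × 6274 = 4906 W
n_s = 120×50/8 = 750 rpm; n = 750×(1−0.0485) = 714 rpm
ω = 2π×714/60 = 74.77 rad/s
τ = P_out/ω = 4906/74.77 = 65.61 N·m
In lb·ft: 65.61/1.356 = 48.4 lb·ft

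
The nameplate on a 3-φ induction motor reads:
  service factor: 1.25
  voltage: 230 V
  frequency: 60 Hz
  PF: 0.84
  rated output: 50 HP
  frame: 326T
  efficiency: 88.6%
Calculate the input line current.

P_out = 50 × 746 = 37300 W
P_in = P_out / η = 37300 / 0.886 = 42099 W
I_L = P_in / (√3·V_L·cosφ) = 42099 / (1.732 × 230 × 0.84) = 126 A

126 A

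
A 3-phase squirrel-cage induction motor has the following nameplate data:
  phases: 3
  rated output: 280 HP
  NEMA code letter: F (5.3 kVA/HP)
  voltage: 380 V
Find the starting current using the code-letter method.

S_LR = 5.3 × 280 = 1484 kVA
I_LR = S_LR/(√3·V_L) = 1484000/(1.732×380) = 2250 A

2250 A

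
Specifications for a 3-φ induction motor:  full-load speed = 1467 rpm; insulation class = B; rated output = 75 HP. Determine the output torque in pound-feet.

269 lb·ft

P_out = 75 × 746 = 55950 W
ω = 2π × 1467/60 = 153.6 rad/s
τ = P_out/ω = 55950/153.6 = 364.3 N·m
In lb·ft: 364.3/1.356 = 269 lb·ft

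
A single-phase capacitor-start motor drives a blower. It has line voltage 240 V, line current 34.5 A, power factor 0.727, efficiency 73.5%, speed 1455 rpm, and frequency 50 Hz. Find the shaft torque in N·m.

29 N·m

P_in = V·I·cosφ = 240 × 34.5 × 0.727 = 6020 W
P_out = η·P_in = 0.735 × 6020 = 4425 W
n = 1455 rpm
ω = 2π×1455/60 = 152.4 rad/s
τ = P_out/ω = 4425/152.4 = 29 N·m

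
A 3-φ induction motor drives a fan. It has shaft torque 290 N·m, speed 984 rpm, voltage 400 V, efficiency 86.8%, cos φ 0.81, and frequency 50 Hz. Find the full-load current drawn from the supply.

61.3 A

ω = 2π×984/60 = 103 rad/s; P_out = τω = 290 × 103 = 29870 W
P_in = P_out / η = 29870 / 0.868 = 34412 W
I_L = P_in / (√3·V_L·cosφ) = 34412 / (1.732 × 400 × 0.81) = 61.3 A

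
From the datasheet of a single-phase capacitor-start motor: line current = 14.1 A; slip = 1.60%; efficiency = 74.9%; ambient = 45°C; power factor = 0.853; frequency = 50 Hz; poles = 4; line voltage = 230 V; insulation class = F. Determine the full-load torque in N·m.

13.4 N·m

P_in = V·I·cosφ = 230 × 14.1 × 0.853 = 2766 W
P_out = η·P_in = 0.749 × 2766 = 2072 W
n_s = 120×50/4 = 1500 rpm; n = 1500×(1−0.016) = 1476 rpm
ω = 2π×1476/60 = 154.6 rad/s
τ = P_out/ω = 2072/154.6 = 13.4 N·m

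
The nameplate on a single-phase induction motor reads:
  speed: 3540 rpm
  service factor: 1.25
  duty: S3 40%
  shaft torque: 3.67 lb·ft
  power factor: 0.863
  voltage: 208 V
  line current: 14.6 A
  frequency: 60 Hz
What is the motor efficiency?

70.4 %

τ = 3.67 lb·ft × 1.356 = 4.977 N·m
ω = 2π × 3540/60 = 370.7 rad/s; P_out = τω = 4.977 × 370.7 = 1845 W
P_in = V·I·cosφ = 208 × 14.6 × 0.863 = 2621 W
η = P_out / P_in = 1845 / 2621 = 0.704 = 70.4%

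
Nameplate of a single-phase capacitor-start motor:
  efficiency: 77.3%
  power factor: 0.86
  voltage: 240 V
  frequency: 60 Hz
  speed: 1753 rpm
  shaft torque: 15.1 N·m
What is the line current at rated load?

ω = 2π×1753/60 = 183.6 rad/s; P_out = τω = 15.1 × 183.6 = 2772 W
P_in = P_out / η = 2772 / 0.773 = 3586 W
I = P_in / (V·cosφ) = 3586 / (240 × 0.86) = 17.4 A

17.4 A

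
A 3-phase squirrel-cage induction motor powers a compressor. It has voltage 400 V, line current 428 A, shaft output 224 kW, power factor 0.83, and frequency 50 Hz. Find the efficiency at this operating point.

91.0 %

P_out = 224 kW = 224000 W
P_in = √3·V_L·I_L·cosφ = 1.732 × 400 × 428 × 0.83 = 246110 W
η = P_out / P_in = 224000 / 246110 = 0.910 = 91.0%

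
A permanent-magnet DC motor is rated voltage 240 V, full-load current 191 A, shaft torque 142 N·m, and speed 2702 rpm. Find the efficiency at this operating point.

87.7 %

ω = 2π × 2702/60 = 283 rad/s; P_out = τω = 142 × 283 = 40186 W
P_in = V·I = 240 × 191 = 45840 W
η = P_out / P_in = 40186 / 45840 = 0.877 = 87.7%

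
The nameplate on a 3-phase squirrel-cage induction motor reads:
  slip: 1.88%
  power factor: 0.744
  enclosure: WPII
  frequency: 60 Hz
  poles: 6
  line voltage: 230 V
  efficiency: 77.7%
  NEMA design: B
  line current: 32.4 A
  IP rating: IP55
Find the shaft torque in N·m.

60.5 N·m

P_in = √3·V·I·cosφ = 1.732 × 230 × 32.4 × 0.744 = 9603 W
P_out = η·P_in = 0.777 × 9603 = 7462 W
n_s = 120×60/6 = 1200 rpm; n = 1200×(1−0.0188) = 1177 rpm
ω = 2π×1177/60 = 123.3 rad/s
τ = P_out/ω = 7462/123.3 = 60.5 N·m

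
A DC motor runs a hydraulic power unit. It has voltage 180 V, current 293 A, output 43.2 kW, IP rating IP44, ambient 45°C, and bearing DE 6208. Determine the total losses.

9540 W

P_in = V·I = 180×293 = 52740 W
P_out = 43200 W
Losses = P_in − P_out = 52740 − 43200 = 9540 W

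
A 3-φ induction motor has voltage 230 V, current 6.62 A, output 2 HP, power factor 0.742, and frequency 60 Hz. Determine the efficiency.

P_out = 2 × 746 = 1492 W
P_in = √3·V_L·I_L·cosφ = 1.732 × 230 × 6.62 × 0.742 = 1957 W
η = P_out / P_in = 1492 / 1957 = 0.762 = 76.2%

76.2 %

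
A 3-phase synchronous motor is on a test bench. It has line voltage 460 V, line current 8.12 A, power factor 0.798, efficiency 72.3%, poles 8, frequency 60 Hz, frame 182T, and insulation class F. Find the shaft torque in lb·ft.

29.2 lb·ft

P_in = √3·V·I·cosφ = 1.732 × 460 × 8.12 × 0.798 = 5163 W
P_out = η·P_in = 0.723 × 5163 = 3733 W
n = n_s = 120×60/8 = 900 rpm (synchronous)
ω = 2π×900/60 = 94.25 rad/s
τ = P_out/ω = 3733/94.25 = 39.61 N·m
In lb·ft: 39.61/1.356 = 29.2 lb·ft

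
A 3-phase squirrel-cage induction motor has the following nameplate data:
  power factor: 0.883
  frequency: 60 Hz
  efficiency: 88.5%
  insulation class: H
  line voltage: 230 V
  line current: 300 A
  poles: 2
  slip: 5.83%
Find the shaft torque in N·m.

263 N·m

P_in = √3·V·I·cosφ = 1.732 × 230 × 300 × 0.883 = 105526 W
P_out = η·P_in = 0.885 × 105526 = 93391 W
n_s = 120×60/2 = 3600 rpm; n = 3600×(1−0.0583) = 3390 rpm
ω = 2π×3390/60 = 355 rad/s
τ = P_out/ω = 93391/355 = 263 N·m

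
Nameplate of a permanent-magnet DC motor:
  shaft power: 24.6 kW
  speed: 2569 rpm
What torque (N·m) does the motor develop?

91.4 N·m

ω = 2π × 2569/60 = 269 rad/s
τ = P/ω = 24600/269 = 91.4 N·m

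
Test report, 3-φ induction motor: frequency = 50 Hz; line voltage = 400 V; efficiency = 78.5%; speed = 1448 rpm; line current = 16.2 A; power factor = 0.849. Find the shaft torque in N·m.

P_in = √3·V·I·cosφ = 1.732 × 400 × 16.2 × 0.849 = 9529 W
P_out = η·P_in = 0.785 × 9529 = 7480 W
n = 1448 rpm
ω = 2π×1448/60 = 151.6 rad/s
τ = P_out/ω = 7480/151.6 = 49.3 N·m

49.3 N·m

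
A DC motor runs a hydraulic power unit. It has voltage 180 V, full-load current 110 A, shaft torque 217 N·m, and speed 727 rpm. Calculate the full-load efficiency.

83.4 %

ω = 2π × 727/60 = 76.13 rad/s; P_out = τω = 217 × 76.13 = 16520 W
P_in = V·I = 180 × 110 = 19800 W
η = P_out / P_in = 16520 / 19800 = 0.834 = 83.4%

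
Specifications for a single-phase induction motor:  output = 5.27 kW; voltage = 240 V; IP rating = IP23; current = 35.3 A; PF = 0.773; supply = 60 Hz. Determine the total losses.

1280 W

P_in = V·I·cosφ = 240×35.3×0.773 = 6549 W
P_out = 5270 W
Losses = P_in − P_out = 6549 − 5270 = 1279 W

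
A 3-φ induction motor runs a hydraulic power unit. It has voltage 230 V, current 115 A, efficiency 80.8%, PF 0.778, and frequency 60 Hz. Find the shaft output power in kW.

28.8 kW

P_in = √3·V·I·cosφ = 1.732 × 230 × 115 × 0.778 = 35641 W
P_out = η·P_in = 0.808 × 35641 = 28798 W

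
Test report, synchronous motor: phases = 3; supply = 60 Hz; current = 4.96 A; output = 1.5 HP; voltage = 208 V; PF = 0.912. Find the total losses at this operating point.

511 W

P_in = √3·V·I·cosφ = 1.732×208×4.96×0.912 = 1630 W
P_out = 1.5×746 = 1119 W
Losses = P_in − P_out = 1630 − 1119 = 511 W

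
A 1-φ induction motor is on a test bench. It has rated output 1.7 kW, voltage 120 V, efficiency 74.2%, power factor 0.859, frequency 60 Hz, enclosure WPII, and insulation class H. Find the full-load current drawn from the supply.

22.2 A

P_out = 1.7 kW = 1700 W
P_in = P_out / η = 1700 / 0.742 = 2291 W
I = P_in / (V·cosφ) = 2291 / (120 × 0.859) = 22.2 A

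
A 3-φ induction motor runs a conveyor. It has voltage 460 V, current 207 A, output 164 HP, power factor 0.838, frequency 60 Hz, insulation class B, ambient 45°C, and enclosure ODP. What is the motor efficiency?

88.5 %

P_out = 164 × 746 = 122344 W
P_in = √3·V_L·I_L·cosφ = 1.732 × 460 × 207 × 0.838 = 138204 W
η = P_out / P_in = 122344 / 138204 = 0.885 = 88.5%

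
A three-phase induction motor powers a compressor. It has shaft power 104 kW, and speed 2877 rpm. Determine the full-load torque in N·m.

345 N·m

ω = 2π × 2877/60 = 301.3 rad/s
τ = P/ω = 104000/301.3 = 345 N·m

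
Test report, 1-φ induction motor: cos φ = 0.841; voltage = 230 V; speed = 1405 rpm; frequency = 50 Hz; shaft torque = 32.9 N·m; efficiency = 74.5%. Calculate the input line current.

ω = 2π×1405/60 = 147.1 rad/s; P_out = τω = 32.9 × 147.1 = 4840 W
P_in = P_out / η = 4840 / 0.745 = 6497 W
I = P_in / (V·cosφ) = 6497 / (230 × 0.841) = 33.6 A

33.6 A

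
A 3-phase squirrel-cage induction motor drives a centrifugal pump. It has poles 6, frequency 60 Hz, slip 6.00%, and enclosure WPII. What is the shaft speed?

1128 rpm

n_s = 120f/p = 120×60/6 = 1200 rpm
n = n_s(1 − s) = 1200 × (1 − 0.06) = 1128 rpm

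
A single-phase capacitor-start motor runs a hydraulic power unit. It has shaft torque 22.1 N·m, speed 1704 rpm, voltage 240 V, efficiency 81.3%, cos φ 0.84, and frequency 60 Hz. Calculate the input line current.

24.1 A

ω = 2π×1704/60 = 178.4 rad/s; P_out = τω = 22.1 × 178.4 = 3943 W
P_in = P_out / η = 3943 / 0.813 = 4850 W
I = P_in / (V·cosφ) = 4850 / (240 × 0.84) = 24.1 A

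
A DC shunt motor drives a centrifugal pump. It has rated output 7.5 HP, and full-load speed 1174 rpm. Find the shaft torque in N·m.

45.5 N·m

P_out = 7.5 × 746 = 5595 W
ω = 2π × 1174/60 = 122.9 rad/s
τ = P_out/ω = 5595/122.9 = 45.5 N·m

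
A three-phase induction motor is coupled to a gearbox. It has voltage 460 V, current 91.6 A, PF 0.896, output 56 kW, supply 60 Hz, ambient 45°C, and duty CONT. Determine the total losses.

9.39 kW

P_in = √3·V·I·cosφ = 1.732×460×91.6×0.896 = 65390 W
P_out = 56000 W
Losses = P_in − P_out = 65390 − 56000 = 9390 W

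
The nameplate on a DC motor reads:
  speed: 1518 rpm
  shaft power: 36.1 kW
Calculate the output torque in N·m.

227 N·m

ω = 2π × 1518/60 = 159 rad/s
τ = P/ω = 36100/159 = 227 N·m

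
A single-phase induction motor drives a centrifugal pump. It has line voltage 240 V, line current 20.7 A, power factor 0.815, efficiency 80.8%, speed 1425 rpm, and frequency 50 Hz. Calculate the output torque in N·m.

P_in = V·I·cosφ = 240 × 20.7 × 0.815 = 4049 W
P_out = η·P_in = 0.808 × 4049 = 3272 W
n = 1425 rpm
ω = 2π×1425/60 = 149.2 rad/s
τ = P_out/ω = 3272/149.2 = 21.9 N·m

21.9 N·m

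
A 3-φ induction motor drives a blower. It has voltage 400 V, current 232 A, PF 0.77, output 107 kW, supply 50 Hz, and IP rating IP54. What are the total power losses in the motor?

P_in = √3·V·I·cosφ = 1.732×400×232×0.77 = 123762 W
P_out = 107000 W
Losses = P_in − P_out = 123762 − 107000 = 16762 W

16800 W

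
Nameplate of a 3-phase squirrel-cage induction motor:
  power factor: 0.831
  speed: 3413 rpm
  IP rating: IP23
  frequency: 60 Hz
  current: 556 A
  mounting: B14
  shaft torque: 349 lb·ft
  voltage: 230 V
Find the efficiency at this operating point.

τ = 349 lb·ft × 1.356 = 473.2 N·m
ω = 2π × 3413/60 = 357.4 rad/s; P_out = τω = 473.2 × 357.4 = 169122 W
P_in = √3·V_L·I_L·cosφ = 1.732 × 230 × 556 × 0.831 = 184057 W
η = P_out / P_in = 169122 / 184057 = 0.919 = 91.9%

91.9 %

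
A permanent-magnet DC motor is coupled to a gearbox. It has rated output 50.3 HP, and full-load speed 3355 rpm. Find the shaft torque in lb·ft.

78.8 lb·ft

P_out = 50.3 × 746 = 37524 W
ω = 2π × 3355/60 = 351.3 rad/s
τ = P_out/ω = 37524/351.3 = 106.8 N·m
In lb·ft: 106.8/1.356 = 78.8 lb·ft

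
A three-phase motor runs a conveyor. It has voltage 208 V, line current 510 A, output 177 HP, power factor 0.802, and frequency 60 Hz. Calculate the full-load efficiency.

89.6 %

P_out = 177 × 746 = 132042 W
P_in = √3·V_L·I_L·cosφ = 1.732 × 208 × 510 × 0.802 = 147352 W
η = P_out / P_in = 132042 / 147352 = 0.896 = 89.6%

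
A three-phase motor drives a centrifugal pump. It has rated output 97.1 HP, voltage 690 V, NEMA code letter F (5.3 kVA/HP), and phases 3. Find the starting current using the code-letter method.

S_LR = 5.3 × 97.1 = 514.63 kVA
I_LR = S_LR/(√3·V_L) = 514630/(1.732×690) = 431 A

431 A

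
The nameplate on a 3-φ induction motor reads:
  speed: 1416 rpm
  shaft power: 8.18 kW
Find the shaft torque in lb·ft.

40.7 lb·ft

ω = 2π × 1416/60 = 148.3 rad/s
τ = P/ω = 8180/148.3 = 55.16 N·m
In lb·ft: 55.16/1.356 = 40.7 lb·ft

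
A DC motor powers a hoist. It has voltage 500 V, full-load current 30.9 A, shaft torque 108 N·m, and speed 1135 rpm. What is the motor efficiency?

83.1 %

ω = 2π × 1135/60 = 118.9 rad/s; P_out = τω = 108 × 118.9 = 12841 W
P_in = V·I = 500 × 30.9 = 15450 W
η = P_out / P_in = 12841 / 15450 = 0.831 = 83.1%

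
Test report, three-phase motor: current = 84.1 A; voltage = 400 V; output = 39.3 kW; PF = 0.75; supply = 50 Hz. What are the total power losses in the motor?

4400 W

P_in = √3·V·I·cosφ = 1.732×400×84.1×0.75 = 43698 W
P_out = 39300 W
Losses = P_in − P_out = 43698 − 39300 = 4398 W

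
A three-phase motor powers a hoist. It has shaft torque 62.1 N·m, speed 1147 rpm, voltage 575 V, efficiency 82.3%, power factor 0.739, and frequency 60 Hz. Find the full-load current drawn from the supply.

12.3 A

ω = 2π×1147/60 = 120.1 rad/s; P_out = τω = 62.1 × 120.1 = 7458 W
P_in = P_out / η = 7458 / 0.823 = 9062 W
I_L = P_in / (√3·V_L·cosφ) = 9062 / (1.732 × 575 × 0.739) = 12.3 A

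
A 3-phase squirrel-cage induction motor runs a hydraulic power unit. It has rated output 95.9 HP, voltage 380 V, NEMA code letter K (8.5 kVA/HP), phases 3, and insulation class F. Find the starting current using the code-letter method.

1240 A

S_LR = 8.5 × 95.9 = 815.15 kVA
I_LR = S_LR/(√3·V_L) = 815150/(1.732×380) = 1240 A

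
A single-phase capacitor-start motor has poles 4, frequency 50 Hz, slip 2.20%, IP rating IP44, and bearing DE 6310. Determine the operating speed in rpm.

n_s = 120f/p = 120×50/4 = 1500 rpm
n = n_s(1 − s) = 1500 × (1 − 0.022) = 1467 rpm

1467 rpm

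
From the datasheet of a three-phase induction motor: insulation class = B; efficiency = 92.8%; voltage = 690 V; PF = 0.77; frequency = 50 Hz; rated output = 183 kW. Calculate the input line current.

214 A

P_out = 183 kW = 183000 W
P_in = P_out / η = 183000 / 0.928 = 197198 W
I_L = P_in / (√3·V_L·cosφ) = 197198 / (1.732 × 690 × 0.77) = 214 A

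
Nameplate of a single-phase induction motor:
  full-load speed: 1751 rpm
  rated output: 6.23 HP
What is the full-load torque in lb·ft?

18.7 lb·ft

P_out = 6.23 × 746 = 4648 W
ω = 2π × 1751/60 = 183.4 rad/s
τ = P_out/ω = 4648/183.4 = 25.34 N·m
In lb·ft: 25.34/1.356 = 18.7 lb·ft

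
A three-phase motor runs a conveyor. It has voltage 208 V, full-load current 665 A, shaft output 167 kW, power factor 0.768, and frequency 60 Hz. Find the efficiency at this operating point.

P_out = 167 kW = 167000 W
P_in = √3·V_L·I_L·cosφ = 1.732 × 208 × 665 × 0.768 = 183990 W
η = P_out / P_in = 167000 / 183990 = 0.908 = 90.8%

90.8 %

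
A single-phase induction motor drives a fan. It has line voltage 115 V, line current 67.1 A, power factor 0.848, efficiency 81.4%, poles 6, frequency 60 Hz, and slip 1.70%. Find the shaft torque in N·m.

43.1 N·m

P_in = V·I·cosφ = 115 × 67.1 × 0.848 = 6544 W
P_out = η·P_in = 0.814 × 6544 = 5327 W
n_s = 120×60/6 = 1200 rpm; n = 1200×(1−0.017) = 1180 rpm
ω = 2π×1180/60 = 123.6 rad/s
τ = P_out/ω = 5327/123.6 = 43.1 N·m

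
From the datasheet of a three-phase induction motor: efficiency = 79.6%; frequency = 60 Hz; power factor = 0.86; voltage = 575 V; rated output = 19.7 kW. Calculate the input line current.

P_out = 19.7 kW = 19700 W
P_in = P_out / η = 19700 / 0.796 = 24749 W
I_L = P_in / (√3·V_L·cosφ) = 24749 / (1.732 × 575 × 0.86) = 28.9 A

28.9 A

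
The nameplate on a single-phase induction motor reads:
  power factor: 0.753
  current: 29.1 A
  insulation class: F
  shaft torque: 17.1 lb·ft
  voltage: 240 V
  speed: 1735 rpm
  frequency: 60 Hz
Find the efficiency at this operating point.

80.1 %

τ = 17.1 lb·ft × 1.356 = 23.19 N·m
ω = 2π × 1735/60 = 181.7 rad/s; P_out = τω = 23.19 × 181.7 = 4214 W
P_in = V·I·cosφ = 240 × 29.1 × 0.753 = 5259 W
η = P_out / P_in = 4214 / 5259 = 0.801 = 80.1%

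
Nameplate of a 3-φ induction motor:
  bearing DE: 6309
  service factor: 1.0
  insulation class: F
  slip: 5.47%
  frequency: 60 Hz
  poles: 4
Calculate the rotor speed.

n_s = 120f/p = 120×60/4 = 1800 rpm
n = n_s(1 − s) = 1800 × (1 − 0.0547) = 1702 rpm

1702 rpm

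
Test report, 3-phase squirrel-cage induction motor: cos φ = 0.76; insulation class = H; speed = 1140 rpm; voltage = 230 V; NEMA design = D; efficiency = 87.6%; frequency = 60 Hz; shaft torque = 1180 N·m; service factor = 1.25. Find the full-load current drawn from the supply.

531 A

ω = 2π×1140/60 = 119.4 rad/s; P_out = τω = 1180 × 119.4 = 140892 W
P_in = P_out / η = 140892 / 0.876 = 160836 W
I_L = P_in / (√3·V_L·cosφ) = 160836 / (1.732 × 230 × 0.76) = 531 A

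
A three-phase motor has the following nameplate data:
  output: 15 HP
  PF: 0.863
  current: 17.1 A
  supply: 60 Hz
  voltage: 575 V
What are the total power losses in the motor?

3.51 kW

P_in = √3·V·I·cosφ = 1.732×575×17.1×0.863 = 14697 W
P_out = 15×746 = 11190 W
Losses = P_in − P_out = 14697 − 11190 = 3507 W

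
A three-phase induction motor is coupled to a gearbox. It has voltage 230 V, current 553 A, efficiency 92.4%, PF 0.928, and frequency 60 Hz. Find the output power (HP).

253 HP

P_in = √3·V·I·cosφ = 1.732 × 230 × 553 × 0.928 = 204432 W
P_out = η·P_in = 0.924 × 204432 = 188895 W
= 188895/746 = 253 HP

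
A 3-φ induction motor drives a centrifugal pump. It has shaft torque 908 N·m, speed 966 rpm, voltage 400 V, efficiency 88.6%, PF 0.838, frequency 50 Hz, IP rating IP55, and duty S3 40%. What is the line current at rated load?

179 A

ω = 2π×966/60 = 101.2 rad/s; P_out = τω = 908 × 101.2 = 91890 W
P_in = P_out / η = 91890 / 0.886 = 103713 W
I_L = P_in / (√3·V_L·cosφ) = 103713 / (1.732 × 400 × 0.838) = 179 A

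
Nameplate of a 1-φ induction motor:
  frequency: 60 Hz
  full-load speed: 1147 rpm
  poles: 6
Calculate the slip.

4.4 %

n_s = 120f/p = 120×60/6 = 1200 rpm
s = (n_s − n)/n_s = (1200 − 1147)/1200 = 0.0442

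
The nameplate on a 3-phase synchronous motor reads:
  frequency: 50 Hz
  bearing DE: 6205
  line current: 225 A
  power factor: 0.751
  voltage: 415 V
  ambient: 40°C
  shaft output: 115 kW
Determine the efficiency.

94.7 %

P_out = 115 kW = 115000 W
P_in = √3·V_L·I_L·cosφ = 1.732 × 415 × 225 × 0.751 = 121456 W
η = P_out / P_in = 115000 / 121456 = 0.947 = 94.7%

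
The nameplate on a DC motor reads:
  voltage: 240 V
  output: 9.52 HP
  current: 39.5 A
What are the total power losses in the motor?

P_in = V·I = 240×39.5 = 9480 W
P_out = 9.52×746 = 7102 W
Losses = P_in − P_out = 9480 − 7102 = 2378 W

2380 W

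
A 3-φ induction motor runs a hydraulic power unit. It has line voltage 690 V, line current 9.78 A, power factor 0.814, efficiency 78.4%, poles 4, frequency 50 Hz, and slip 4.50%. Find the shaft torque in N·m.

49.7 N·m

P_in = √3·V·I·cosφ = 1.732 × 690 × 9.78 × 0.814 = 9514 W
P_out = η·P_in = 0.784 × 9514 = 7459 W
n_s = 120×50/4 = 1500 rpm; n = 1500×(1−0.045) = 1433 rpm
ω = 2π×1433/60 = 150.1 rad/s
τ = P_out/ω = 7459/150.1 = 49.7 N·m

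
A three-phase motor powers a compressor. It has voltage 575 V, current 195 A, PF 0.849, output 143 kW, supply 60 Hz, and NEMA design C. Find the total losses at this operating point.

21900 W

P_in = √3·V·I·cosφ = 1.732×575×195×0.849 = 164876 W
P_out = 143000 W
Losses = P_in − P_out = 164876 − 143000 = 21876 W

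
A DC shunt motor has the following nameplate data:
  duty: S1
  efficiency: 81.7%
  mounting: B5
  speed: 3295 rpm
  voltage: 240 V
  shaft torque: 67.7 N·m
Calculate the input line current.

ω = 2π×3295/60 = 345.1 rad/s; P_out = τω = 67.7 × 345.1 = 23363 W
P_in = P_out / η = 23363 / 0.817 = 28596 W
I = P_in / V = 28596 / 240 = 119 A

119 A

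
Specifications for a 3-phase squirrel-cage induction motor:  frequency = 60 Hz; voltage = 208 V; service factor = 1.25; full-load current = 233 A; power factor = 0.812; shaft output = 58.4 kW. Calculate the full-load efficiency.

P_out = 58.4 kW = 58400 W
P_in = √3·V_L·I_L·cosφ = 1.732 × 208 × 233 × 0.812 = 68159 W
η = P_out / P_in = 58400 / 68159 = 0.857 = 85.7%

85.7 %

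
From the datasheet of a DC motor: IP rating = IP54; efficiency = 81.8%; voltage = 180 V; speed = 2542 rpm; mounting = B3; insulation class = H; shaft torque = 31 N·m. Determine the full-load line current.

56 A

ω = 2π×2542/60 = 266.2 rad/s; P_out = τω = 31 × 266.2 = 8252 W
P_in = P_out / η = 8252 / 0.818 = 10088 W
I = P_in / V = 10088 / 180 = 56 A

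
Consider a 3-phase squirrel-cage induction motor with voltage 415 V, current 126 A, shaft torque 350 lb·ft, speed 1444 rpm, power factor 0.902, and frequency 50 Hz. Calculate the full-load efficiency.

87.8 %

τ = 350 lb·ft × 1.356 = 474.6 N·m
ω = 2π × 1444/60 = 151.2 rad/s; P_out = τω = 474.6 × 151.2 = 71760 W
P_in = √3·V_L·I_L·cosφ = 1.732 × 415 × 126 × 0.902 = 81691 W
η = P_out / P_in = 71760 / 81691 = 0.878 = 87.8%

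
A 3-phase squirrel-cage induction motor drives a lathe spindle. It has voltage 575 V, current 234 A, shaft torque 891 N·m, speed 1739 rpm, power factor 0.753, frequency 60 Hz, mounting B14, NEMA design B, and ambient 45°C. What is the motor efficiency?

ω = 2π × 1739/60 = 182.1 rad/s; P_out = τω = 891 × 182.1 = 162251 W
P_in = √3·V_L·I_L·cosφ = 1.732 × 575 × 234 × 0.753 = 175480 W
η = P_out / P_in = 162251 / 175480 = 0.925 = 92.5%

92.5 %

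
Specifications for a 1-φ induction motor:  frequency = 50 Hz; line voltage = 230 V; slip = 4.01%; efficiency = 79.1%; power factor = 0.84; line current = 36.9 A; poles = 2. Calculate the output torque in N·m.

P_in = V·I·cosφ = 230 × 36.9 × 0.84 = 7129 W
P_out = η·P_in = 0.791 × 7129 = 5639 W
n_s = 120×50/2 = 3000 rpm; n = 3000×(1−0.0401) = 2880 rpm
ω = 2π×2880/60 = 301.6 rad/s
τ = P_out/ω = 5639/301.6 = 18.7 N·m

18.7 N·m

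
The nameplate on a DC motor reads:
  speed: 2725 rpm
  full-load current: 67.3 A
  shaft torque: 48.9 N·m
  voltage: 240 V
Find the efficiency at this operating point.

ω = 2π × 2725/60 = 285.4 rad/s; P_out = τω = 48.9 × 285.4 = 13956 W
P_in = V·I = 240 × 67.3 = 16152 W
η = P_out / P_in = 13956 / 16152 = 0.864 = 86.4%

86.4 %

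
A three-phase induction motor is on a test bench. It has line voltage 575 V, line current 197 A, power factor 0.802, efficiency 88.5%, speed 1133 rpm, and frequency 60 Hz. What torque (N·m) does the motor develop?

P_in = √3·V·I·cosφ = 1.732 × 575 × 197 × 0.802 = 157346 W
P_out = η·P_in = 0.885 × 157346 = 139251 W
n = 1133 rpm
ω = 2π×1133/60 = 118.6 rad/s
τ = P_out/ω = 139251/118.6 = 1170 N·m

1170 N·m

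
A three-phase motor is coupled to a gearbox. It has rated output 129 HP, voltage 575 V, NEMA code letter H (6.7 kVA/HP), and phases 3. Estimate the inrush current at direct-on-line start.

S_LR = 6.7 × 129 = 864.3 kVA
I_LR = S_LR/(√3·V_L) = 864300/(1.732×575) = 868 A

868 A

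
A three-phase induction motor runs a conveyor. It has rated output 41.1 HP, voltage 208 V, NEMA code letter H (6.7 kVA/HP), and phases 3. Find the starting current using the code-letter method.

S_LR = 6.7 × 41.1 = 275.37 kVA
I_LR = S_LR/(√3·V_L) = 275370/(1.732×208) = 764 A

764 A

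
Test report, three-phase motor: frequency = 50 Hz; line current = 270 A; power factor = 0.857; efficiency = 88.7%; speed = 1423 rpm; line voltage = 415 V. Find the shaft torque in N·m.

P_in = √3·V·I·cosφ = 1.732 × 415 × 270 × 0.857 = 166319 W
P_out = η·P_in = 0.887 × 166319 = 147525 W
n = 1423 rpm
ω = 2π×1423/60 = 149 rad/s
τ = P_out/ω = 147525/149 = 990 N·m

990 N·m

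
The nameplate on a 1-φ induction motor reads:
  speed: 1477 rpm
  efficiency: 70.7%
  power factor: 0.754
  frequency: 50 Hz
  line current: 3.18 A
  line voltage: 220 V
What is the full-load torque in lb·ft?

P_in = V·I·cosφ = 220 × 3.18 × 0.754 = 527 W
P_out = η·P_in = 0.707 × 527 = 373 W
n = 1477 rpm
ω = 2π×1477/60 = 154.7 rad/s
τ = P_out/ω = 373/154.7 = 2.411 N·m
In lb·ft: 2.411/1.356 = 1.78 lb·ft

1.78 lb·ft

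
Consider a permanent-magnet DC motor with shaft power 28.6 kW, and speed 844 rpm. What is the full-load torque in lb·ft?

ω = 2π × 844/60 = 88.38 rad/s
τ = P/ω = 28600/88.38 = 323.6 N·m
In lb·ft: 323.6/1.356 = 239 lb·ft

239 lb·ft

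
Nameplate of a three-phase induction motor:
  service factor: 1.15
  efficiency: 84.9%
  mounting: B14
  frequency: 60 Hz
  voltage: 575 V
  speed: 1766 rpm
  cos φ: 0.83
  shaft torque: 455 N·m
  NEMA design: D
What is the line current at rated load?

ω = 2π×1766/60 = 184.9 rad/s; P_out = τω = 455 × 184.9 = 84130 W
P_in = P_out / η = 84130 / 0.849 = 99093 W
I_L = P_in / (√3·V_L·cosφ) = 99093 / (1.732 × 575 × 0.83) = 120 A

120 A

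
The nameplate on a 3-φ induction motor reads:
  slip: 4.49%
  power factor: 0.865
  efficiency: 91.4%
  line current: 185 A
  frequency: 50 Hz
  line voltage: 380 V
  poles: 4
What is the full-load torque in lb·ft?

473 lb·ft

P_in = √3·V·I·cosφ = 1.732 × 380 × 185 × 0.865 = 105322 W
P_out = η·P_in = 0.914 × 105322 = 96264 W
n_s = 120×50/4 = 1500 rpm; n = 1500×(1−0.0449) = 1433 rpm
ω = 2π×1433/60 = 150.1 rad/s
τ = P_out/ω = 96264/150.1 = 641.3 N·m
In lb·ft: 641.3/1.356 = 473 lb·ft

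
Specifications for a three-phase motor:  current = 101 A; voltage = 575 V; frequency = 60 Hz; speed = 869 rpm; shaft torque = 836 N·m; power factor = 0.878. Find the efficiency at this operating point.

ω = 2π × 869/60 = 91 rad/s; P_out = τω = 836 × 91 = 76076 W
P_in = √3·V_L·I_L·cosφ = 1.732 × 575 × 101 × 0.878 = 88314 W
η = P_out / P_in = 76076 / 88314 = 0.861 = 86.1%

86.1 %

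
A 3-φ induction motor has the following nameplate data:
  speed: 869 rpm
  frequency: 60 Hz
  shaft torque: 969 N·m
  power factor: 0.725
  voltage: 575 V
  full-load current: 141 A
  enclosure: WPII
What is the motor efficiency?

ω = 2π × 869/60 = 91 rad/s; P_out = τω = 969 × 91 = 88179 W
P_in = √3·V_L·I_L·cosφ = 1.732 × 575 × 141 × 0.725 = 101806 W
η = P_out / P_in = 88179 / 101806 = 0.866 = 86.6%

86.6 %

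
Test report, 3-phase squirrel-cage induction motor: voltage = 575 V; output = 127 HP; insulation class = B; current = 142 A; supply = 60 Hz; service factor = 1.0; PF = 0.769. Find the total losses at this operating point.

P_in = √3·V·I·cosφ = 1.732×575×142×0.769 = 108750 W
P_out = 127×746 = 94742 W
Losses = P_in − P_out = 108750 − 94742 = 14008 W

14000 W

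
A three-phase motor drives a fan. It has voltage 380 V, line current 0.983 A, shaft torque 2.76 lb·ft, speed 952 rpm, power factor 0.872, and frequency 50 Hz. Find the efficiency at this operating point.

66.1 %

τ = 2.76 lb·ft × 1.356 = 3.743 N·m
ω = 2π × 952/60 = 99.69 rad/s; P_out = τω = 3.743 × 99.69 = 373 W
P_in = √3·V_L·I_L·cosφ = 1.732 × 380 × 0.983 × 0.872 = 564 W
η = P_out / P_in = 373 / 564 = 0.661 = 66.1%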